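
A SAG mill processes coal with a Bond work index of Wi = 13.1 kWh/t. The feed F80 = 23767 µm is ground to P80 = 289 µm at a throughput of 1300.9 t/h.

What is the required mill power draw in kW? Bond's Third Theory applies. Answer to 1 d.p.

Bond:  W = 10 Wi (1/√P − 1/√F)
W = 10·13.1·(1/√289 − 1/√23767) = 10·13.1·(0.052337) = 6.8561 kWh/t
Mill draw = 6.8561 × 1300.9 = 8919.2 kW

P = 8919.2 kW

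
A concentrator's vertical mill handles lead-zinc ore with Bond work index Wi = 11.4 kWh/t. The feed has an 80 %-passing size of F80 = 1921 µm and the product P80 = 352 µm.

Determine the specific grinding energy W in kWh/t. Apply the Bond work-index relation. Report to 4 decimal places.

Bond: W = 10·Wi·(1/√P80 − 1/√F80)
1/√352 = 0.053300;  1/√1921 = 0.022816
W = 10·11.4·(0.053300 − 0.022816) = 3.4752 kWh/t

W = 3.4752 kWh/t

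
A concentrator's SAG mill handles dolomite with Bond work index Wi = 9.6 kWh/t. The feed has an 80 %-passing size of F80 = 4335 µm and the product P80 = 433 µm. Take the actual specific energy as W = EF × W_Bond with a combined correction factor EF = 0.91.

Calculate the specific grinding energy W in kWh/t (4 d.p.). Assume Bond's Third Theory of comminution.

Bond:  W = 10 Wi (1/√P − 1/√F)
1/√433 = 0.048057;  1/√4335 = 0.015188
W = 10·9.6·(0.048057 − 0.015188) = 3.1554 kWh/t
Corrected W = EF·W_Bond = 0.91·3.1554 = 2.8714 kWh/t

W = 2.8714 kWh/t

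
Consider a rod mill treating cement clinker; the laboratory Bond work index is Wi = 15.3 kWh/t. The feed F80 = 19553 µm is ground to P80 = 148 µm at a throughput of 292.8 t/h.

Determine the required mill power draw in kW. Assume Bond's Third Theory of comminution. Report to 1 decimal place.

P = 3362.0 kW

W = 10 Wi / √P80 − 10 Wi / √F80
W = 10·15.3·(1/√148 − 1/√19553) = 10·15.3·(0.075048) = 11.4824 kWh/t
Power = W × throughput = 11.4824 kWh/t × 292.8 t/h = 3362.0 kW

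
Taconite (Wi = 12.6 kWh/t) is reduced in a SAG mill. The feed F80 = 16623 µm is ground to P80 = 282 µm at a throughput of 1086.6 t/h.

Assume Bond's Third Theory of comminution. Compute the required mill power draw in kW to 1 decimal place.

W = 10·Wi·[P80^(−½) − F80^(−½)]
W = 10·12.6·(1/√282 − 1/√16623) = 10·12.6·(0.051793) = 6.5259 kWh/t
Mill draw = 6.5259 × 1086.6 = 7091.1 kW

P = 7091.1 kW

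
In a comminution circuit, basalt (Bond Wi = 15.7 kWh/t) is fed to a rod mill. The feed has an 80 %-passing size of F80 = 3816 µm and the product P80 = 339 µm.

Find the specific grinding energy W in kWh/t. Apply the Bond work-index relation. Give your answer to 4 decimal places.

W = 5.9855 kWh/t

W_Bond = 10·Wi·(1/√P₈₀ − 1/√F₈₀)
1/√339 = 0.054313;  1/√3816 = 0.016188
W = 10·15.7·(0.054313 − 0.016188) = 5.9855 kWh/t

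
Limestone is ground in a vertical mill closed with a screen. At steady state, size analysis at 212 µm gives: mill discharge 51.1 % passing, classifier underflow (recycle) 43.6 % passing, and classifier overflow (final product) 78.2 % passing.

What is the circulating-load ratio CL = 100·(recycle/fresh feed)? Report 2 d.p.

Classifier node, passing 212 µm:
Fd + Rd = Ru + Fo ⇒ R/F = (o−d)/(d−u)
r = (78.2 − 51.1)/(51.1 − 43.6) = 27.1/7.5 = 3.6133
CL = 100·r = 361.33 %

CL = 361.33 %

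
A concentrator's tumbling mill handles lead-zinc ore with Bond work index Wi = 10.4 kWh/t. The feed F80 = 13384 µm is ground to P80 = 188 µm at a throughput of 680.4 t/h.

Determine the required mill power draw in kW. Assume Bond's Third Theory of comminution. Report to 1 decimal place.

P = 4549.2 kW

W_Bond = 10·Wi·(1/√P₈₀ − 1/√F₈₀)
W = 10·10.4·(1/√188 − 1/√13384) = 10·10.4·(0.064289) = 6.6860 kWh/t
Mill draw = 6.6860 × 680.4 = 4549.2 kW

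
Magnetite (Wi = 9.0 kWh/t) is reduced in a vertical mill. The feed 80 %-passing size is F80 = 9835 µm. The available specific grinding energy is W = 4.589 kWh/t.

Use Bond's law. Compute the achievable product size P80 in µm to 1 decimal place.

W = 10·Wi·[P80^(−½) − F80^(−½)]
1/√P80 = 1/√F80 + W/(10·Wi)
  = 4.5890/(10·9.0) + 1/√9835 = 0.050989 + 0.010084 = 0.061072
P80 = (1/0.061072)² = 16.3740² = 268.11 µm

P80 = 268.1 µm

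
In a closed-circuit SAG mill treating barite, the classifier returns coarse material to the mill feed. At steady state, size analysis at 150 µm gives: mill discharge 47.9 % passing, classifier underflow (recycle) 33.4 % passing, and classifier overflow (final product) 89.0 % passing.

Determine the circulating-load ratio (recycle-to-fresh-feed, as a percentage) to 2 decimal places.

Mass balance on the −150 µm fraction:
d + r·d = r·u + o → r(d−u) = o−d
r = (89.0 − 47.9)/(47.9 − 33.4) = 41.1/14.5 = 2.8345
CL = 100·r = 283.45 %

CL = 283.45 %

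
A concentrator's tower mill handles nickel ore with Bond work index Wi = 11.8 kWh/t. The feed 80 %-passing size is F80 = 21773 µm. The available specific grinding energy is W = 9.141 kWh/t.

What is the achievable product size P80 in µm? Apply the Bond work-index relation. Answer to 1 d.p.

W_Bond = 10·Wi·(1/√P₈₀ − 1/√F₈₀)
1/√P80 = 1/√F80 + W/(10·Wi)
  = 9.1410/(10·11.8) + 1/√21773 = 0.077466 + 0.006777 = 0.084243
P80 = (1/0.084243)² = 11.8704² = 140.91 µm

P80 = 140.9 µm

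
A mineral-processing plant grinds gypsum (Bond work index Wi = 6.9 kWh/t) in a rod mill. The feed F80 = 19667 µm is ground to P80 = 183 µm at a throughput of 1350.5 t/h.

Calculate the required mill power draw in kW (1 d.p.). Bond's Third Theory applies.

W = 10 Wi (1/√P80 − 1/√F80)  [Bond]
W = 10·6.9·(1/√183 − 1/√19667) = 10·6.9·(0.066791) = 4.6086 kWh/t
Power = W × throughput = 4.6086 kWh/t × 1350.5 t/h = 6223.9 kW

P = 6223.9 kW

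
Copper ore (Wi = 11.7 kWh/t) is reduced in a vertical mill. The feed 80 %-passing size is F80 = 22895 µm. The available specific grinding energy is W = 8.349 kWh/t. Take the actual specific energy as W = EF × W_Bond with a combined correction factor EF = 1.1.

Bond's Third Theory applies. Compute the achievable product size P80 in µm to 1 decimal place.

W = 10 Wi / √P80 − 10 Wi / √F80
W_Bond = W / EF = 8.349 / 1.1 = 7.5900 kWh/t
P80^-0.5 = F80^-0.5 + W_Bond/(10 Wi)
  = 7.5900/(10·11.7) + 1/√22895 = 0.064872 + 0.006609 = 0.071481
P80 = (1/0.071481)² = 13.9898² = 195.71 µm

P80 = 195.7 µm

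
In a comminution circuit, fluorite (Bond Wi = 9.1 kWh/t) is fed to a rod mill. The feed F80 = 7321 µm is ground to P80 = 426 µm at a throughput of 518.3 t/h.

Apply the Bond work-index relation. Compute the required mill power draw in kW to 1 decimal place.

Bond: W = 10·Wi·(1/√P80 − 1/√F80)
W = 10·9.1·(1/√426 − 1/√7321) = 10·9.1·(0.036763) = 3.3454 kWh/t
Power = W × throughput = 3.3454 kWh/t × 518.3 t/h = 1733.9 kW

P = 1733.9 kW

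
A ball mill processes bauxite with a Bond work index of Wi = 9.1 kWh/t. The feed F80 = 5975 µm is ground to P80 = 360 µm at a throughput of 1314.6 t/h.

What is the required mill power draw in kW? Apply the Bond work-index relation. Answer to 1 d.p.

P = 4757.4 kW

W = 10 Wi (P80^-0.5 − F80^-0.5)
W = 10·9.1·(1/√360 − 1/√5975) = 10·9.1·(0.039768) = 3.6189 kWh/t
Power = W × throughput = 3.6189 kWh/t × 1314.6 t/h = 4757.4 kW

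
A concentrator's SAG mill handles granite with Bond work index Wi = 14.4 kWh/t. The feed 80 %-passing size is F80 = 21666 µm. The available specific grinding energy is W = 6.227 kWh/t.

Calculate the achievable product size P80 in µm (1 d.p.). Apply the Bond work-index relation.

Bond:  W = 10 Wi (1/√P − 1/√F)
P80^-0.5 = F80^-0.5 + W/(10 Wi)
  = 6.2270/(10·14.4) + 1/√21666 = 0.043243 + 0.006794 = 0.050037
P80 = (1/0.050037)² = 19.9853² = 399.41 µm

P80 = 399.4 µm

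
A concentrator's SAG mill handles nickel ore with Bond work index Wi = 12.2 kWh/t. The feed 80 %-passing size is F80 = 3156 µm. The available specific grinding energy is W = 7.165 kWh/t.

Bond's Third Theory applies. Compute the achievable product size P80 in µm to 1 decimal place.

W = 10·Wi·(P80^(-½) − F80^(-½))
1/√P80 = 1/√F80 + W/(10·Wi)
  = 7.1650/(10·12.2) + 1/√3156 = 0.058730 + 0.017800 = 0.076530
P80 = (1/0.076530)² = 13.0668² = 170.74 µm

P80 = 170.7 µm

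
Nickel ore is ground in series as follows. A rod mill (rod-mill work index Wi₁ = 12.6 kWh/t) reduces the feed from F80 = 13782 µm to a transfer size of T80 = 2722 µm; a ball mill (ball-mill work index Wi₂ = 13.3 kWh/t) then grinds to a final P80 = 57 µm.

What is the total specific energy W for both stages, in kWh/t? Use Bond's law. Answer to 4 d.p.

W = 16.4088 kWh/t

W = 10 Wi (P80^-0.5 − F80^-0.5)
Stage 1 (13782→2722 µm, Wi₁=12.6): W₁ = 10·12.6·(0.019167 − 0.008518) = 1.3418 kWh/t
Stage 2 (2722→57 µm, Wi₂=13.3): W₂ = 10·13.3·(0.132453 − 0.019167) = 15.0671 kWh/t
W = W₁ + W₂ = 1.3418 + 15.0671 = 16.4088 kWh/t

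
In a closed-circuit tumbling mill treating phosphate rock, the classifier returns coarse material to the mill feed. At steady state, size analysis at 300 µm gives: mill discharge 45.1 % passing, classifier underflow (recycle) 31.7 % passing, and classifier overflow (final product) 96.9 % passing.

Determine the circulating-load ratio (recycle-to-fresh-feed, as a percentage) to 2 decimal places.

CL = 386.57 %

Classifier node, passing 300 µm:
d + r·d = r·u + o → r(d−u) = o−d
r = (96.9 − 45.1)/(45.1 − 31.7) = 51.8/13.4 = 3.8657
CL = 100·r = 386.57 %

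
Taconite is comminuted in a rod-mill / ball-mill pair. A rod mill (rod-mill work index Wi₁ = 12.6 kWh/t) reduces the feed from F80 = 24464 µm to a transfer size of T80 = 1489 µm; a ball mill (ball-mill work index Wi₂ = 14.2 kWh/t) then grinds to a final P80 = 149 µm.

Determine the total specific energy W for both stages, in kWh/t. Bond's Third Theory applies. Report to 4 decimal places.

Bond: W = 10·Wi·(1/√P80 − 1/√F80)
Stage 1 (24464→1489 µm, Wi₁=12.6): W₁ = 10·12.6·(0.025915 − 0.006393) = 2.4597 kWh/t
Stage 2 (1489→149 µm, Wi₂=14.2): W₂ = 10·14.2·(0.081923 − 0.025915) = 7.9532 kWh/t
W = W₁ + W₂ = 2.4597 + 7.9532 = 10.4129 kWh/t

W = 10.4129 kWh/t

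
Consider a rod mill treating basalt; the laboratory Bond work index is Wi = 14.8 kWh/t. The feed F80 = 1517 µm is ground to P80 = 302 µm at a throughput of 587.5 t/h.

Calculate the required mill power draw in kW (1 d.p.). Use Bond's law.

W = 10 Wi (P80^-0.5 − F80^-0.5)
W = 10·14.8·(1/√302 − 1/√1517) = 10·14.8·(0.031869) = 4.7166 kWh/t
Power = W × throughput = 4.7166 kWh/t × 587.5 t/h = 2771.0 kW

P = 2771.0 kW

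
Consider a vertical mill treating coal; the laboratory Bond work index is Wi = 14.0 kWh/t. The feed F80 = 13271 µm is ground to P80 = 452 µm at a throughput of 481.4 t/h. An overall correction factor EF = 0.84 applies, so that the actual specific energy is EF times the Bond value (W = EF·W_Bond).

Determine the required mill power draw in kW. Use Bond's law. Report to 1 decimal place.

P = 2171.4 kW

W_Bond = 10·Wi·(1/√P₈₀ − 1/√F₈₀)
W = 10·14.0·(1/√452 − 1/√13271) = 10·14.0·(0.038355) = 5.3698 kWh/t
Apply correction: 5.3698 × 0.84 = 4.5106 kWh/t
Mill draw = 4.5106 × 481.4 = 2171.4 kW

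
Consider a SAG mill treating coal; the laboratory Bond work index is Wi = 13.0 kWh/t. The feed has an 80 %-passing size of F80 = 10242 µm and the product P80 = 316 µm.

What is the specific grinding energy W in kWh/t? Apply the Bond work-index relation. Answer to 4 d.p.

W = 10 Wi / √P80 − 10 Wi / √F80
1/√316 = 0.056254;  1/√10242 = 0.009881
W = 10·13.0·(0.056254 − 0.009881) = 6.0285 kWh/t

W = 6.0285 kWh/t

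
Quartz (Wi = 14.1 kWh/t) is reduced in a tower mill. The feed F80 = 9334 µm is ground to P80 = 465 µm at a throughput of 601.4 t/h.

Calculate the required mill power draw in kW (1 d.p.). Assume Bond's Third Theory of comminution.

P = 3054.7 kW

W = 10·Wi·[P80^(−½) − F80^(−½)]
W = 10·14.1·(1/√465 − 1/√9334) = 10·14.1·(0.036023) = 5.0793 kWh/t
Power = W × throughput = 5.0793 kWh/t × 601.4 t/h = 3054.7 kW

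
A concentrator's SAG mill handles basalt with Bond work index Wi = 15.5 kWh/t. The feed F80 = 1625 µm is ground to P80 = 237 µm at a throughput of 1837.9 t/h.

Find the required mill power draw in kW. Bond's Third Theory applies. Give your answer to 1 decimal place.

P = 11437.7 kW

Bond:  W = 10 Wi (1/√P − 1/√F)
W = 10·15.5·(1/√237 − 1/√1625) = 10·15.5·(0.040150) = 6.2233 kWh/t
Mill draw = 6.2233 × 1837.9 = 11437.7 kW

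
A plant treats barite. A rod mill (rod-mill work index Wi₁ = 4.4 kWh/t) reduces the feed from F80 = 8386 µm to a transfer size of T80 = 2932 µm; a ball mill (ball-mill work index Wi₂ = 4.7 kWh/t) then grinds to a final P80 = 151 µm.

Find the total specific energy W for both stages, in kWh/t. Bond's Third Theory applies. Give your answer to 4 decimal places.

Bond: W = 10·Wi·(1/√P80 − 1/√F80)
Stage 1 (8386→2932 µm, Wi₁=4.4): W₁ = 10·4.4·(0.018468 − 0.010920) = 0.3321 kWh/t
Stage 2 (2932→151 µm, Wi₂=4.7): W₂ = 10·4.7·(0.081379 − 0.018468) = 2.9568 kWh/t
W = W₁ + W₂ = 0.3321 + 2.9568 = 3.2889 kWh/t

W = 3.2889 kWh/t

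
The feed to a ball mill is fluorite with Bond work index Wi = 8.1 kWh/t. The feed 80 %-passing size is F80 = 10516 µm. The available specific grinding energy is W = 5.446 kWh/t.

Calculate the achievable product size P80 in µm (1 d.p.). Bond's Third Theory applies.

W = 10 Wi / √P80 − 10 Wi / √F80
P80^-0.5 = F80^-0.5 + W/(10 Wi)
  = 5.4460/(10·8.1) + 1/√10516 = 0.067235 + 0.009752 = 0.076986
P80 = (1/0.076986)² = 12.9894² = 168.72 µm

P80 = 168.7 µm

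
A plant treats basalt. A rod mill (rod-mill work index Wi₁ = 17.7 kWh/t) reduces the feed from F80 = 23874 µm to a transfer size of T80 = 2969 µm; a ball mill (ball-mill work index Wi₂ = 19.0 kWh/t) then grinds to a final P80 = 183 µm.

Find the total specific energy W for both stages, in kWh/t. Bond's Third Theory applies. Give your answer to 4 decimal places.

W = 10 Wi / √P80 − 10 Wi / √F80
Stage 1 (23874→2969 µm, Wi₁=17.7): W₁ = 10·17.7·(0.018352 − 0.006472) = 2.1028 kWh/t
Stage 2 (2969→183 µm, Wi₂=19.0): W₂ = 10·19.0·(0.073922 − 0.018352) = 10.5582 kWh/t
W = W₁ + W₂ = 2.1028 + 10.5582 = 12.6611 kWh/t

W = 12.6611 kWh/t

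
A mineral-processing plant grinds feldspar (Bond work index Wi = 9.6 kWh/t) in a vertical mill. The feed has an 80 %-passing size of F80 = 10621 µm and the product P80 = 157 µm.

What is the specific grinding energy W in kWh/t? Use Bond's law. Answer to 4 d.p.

W = 10 Wi (P80^-0.5 − F80^-0.5)
1/√157 = 0.079809;  1/√10621 = 0.009703
W = 10·9.6·(0.079809 − 0.009703) = 6.7301 kWh/t

W = 6.7301 kWh/t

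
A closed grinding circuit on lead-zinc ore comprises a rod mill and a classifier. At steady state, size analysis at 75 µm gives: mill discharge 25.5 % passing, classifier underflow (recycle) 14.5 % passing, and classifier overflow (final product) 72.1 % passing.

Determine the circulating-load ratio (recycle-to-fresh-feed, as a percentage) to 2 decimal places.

CL = 423.64 %

Two-product formula at 75 µm:
Fd + Rd = Ru + Fo ⇒ R/F = (o−d)/(d−u)
r = (72.1 − 25.5)/(25.5 − 14.5) = 46.6/11.0 = 4.2364
CL = 100·r = 423.64 %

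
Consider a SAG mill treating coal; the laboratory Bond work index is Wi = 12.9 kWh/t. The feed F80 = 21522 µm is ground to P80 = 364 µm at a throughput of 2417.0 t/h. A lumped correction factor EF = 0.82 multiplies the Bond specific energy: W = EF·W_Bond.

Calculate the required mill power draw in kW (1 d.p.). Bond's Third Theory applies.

P = 11658.0 kW

W_Bond = 10·Wi·(1/√P₈₀ − 1/√F₈₀)
W = 10·12.9·(1/√364 − 1/√21522) = 10·12.9·(0.045598) = 5.8821 kWh/t
With EF = 0.82: W = 5.8821·0.82 = 4.8233 kWh/t
P_mill = W·ṁ = 4.8233·2417.0 = 11658.0 kW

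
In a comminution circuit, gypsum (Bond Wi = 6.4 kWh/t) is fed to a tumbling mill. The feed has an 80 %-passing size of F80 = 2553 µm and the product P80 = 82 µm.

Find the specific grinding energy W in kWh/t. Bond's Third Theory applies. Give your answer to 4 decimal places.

W = 5.8010 kWh/t

W_Bond = 10·Wi·(1/√P₈₀ − 1/√F₈₀)
1/√82 = 0.110432;  1/√2553 = 0.019791
W = 10·6.4·(0.110432 − 0.019791) = 5.8010 kWh/t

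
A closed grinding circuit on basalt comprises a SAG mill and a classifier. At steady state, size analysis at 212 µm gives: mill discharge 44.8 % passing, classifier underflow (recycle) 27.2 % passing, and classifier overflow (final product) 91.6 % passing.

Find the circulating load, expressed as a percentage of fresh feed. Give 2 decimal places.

Classifier node, passing 212 µm:
r = (o − d)/(d − u)
r = (91.6 − 44.8)/(44.8 − 27.2) = 46.8/17.6 = 2.6591
CL = 100·r = 265.91 %

CL = 265.91 %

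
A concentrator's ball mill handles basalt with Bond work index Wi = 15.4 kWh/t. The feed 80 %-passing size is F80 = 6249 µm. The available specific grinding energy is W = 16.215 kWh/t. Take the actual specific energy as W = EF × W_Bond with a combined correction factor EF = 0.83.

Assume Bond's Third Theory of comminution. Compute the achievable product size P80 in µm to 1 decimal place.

P80 = 51.4 µm

Bond: W = 10·Wi·(1/√P80 − 1/√F80)
W_Bond = W / EF = 16.215 / 0.83 = 19.5361 kWh/t
P80^-0.5 = F80^-0.5 + W_Bond/(10 Wi)
  = 19.5361/(10·15.4) + 1/√6249 = 0.126858 + 0.012650 = 0.139508
P80 = (1/0.139508)² = 7.1680² = 51.38 µm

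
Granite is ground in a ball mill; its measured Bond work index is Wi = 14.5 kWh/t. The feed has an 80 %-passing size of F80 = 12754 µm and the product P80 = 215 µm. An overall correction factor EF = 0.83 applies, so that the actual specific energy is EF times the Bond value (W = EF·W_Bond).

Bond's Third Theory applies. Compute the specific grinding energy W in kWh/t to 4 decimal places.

W = 10 Wi (P80^-0.5 − F80^-0.5)
1/√215 = 0.068199;  1/√12754 = 0.008855
W = 10·14.5·(0.068199 − 0.008855) = 8.6050 kWh/t
Apply correction: 8.6050 × 0.83 = 7.1421 kWh/t

W = 7.1421 kWh/t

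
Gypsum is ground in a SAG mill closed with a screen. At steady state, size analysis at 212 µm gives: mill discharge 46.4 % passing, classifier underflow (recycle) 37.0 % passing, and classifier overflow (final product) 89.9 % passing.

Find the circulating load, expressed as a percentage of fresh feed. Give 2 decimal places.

CL = 462.77 %

Balance %-passing 212 µm (r = R/F):
d + r·d = r·u + o → r(d−u) = o−d
r = (89.9 − 46.4)/(46.4 − 37.0) = 43.5/9.4 = 4.6277
CL = 100·r = 462.77 %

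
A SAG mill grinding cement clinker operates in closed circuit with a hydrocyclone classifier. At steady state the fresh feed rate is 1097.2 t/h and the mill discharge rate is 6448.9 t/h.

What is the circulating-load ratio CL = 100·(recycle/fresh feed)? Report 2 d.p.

CL = 487.76 %

Steady state: M = F + R.
R = M − F = 6448.9 − 1097.2 = 5351.7 t/h
CL = 100·R/F = 100·5351.7/1097.2 = 487.76 %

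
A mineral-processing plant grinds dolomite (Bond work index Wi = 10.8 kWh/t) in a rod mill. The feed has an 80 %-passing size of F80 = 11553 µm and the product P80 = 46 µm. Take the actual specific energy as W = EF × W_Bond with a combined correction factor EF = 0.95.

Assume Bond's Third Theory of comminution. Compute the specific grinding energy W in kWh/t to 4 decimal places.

W_Bond = 10·Wi·(1/√P₈₀ − 1/√F₈₀)
1/√46 = 0.147442;  1/√11553 = 0.009304
W = 10·10.8·(0.147442 − 0.009304) = 14.9189 kWh/t
With EF = 0.95: W = 14.9189·0.95 = 14.1730 kWh/t

W = 14.1730 kWh/t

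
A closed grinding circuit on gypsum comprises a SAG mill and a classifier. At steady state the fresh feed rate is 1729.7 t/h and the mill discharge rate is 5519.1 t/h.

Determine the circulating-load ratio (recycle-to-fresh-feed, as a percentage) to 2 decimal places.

CL = 219.08 %

Mill node: discharge = fresh + recycle.
R = M − F = 5519.1 − 1729.7 = 3789.4 t/h
CL = 100·R/F = 100·3789.4/1729.7 = 219.08 %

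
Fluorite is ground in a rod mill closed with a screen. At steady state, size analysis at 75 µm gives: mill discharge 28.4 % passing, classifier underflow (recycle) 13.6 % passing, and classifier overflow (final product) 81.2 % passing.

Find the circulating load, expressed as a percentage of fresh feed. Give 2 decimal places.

Mass balance on the −75 µm fraction:
(1+r)d = ru + o → r = (o−d)/(d−u)
r = (81.2 − 28.4)/(28.4 − 13.6) = 52.8/14.8 = 3.5676
CL = 100·r = 356.76 %

CL = 356.76 %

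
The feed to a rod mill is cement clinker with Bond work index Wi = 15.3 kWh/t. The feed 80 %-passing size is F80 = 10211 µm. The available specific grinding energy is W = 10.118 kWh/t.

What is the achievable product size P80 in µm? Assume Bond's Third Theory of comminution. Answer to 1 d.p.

P80 = 173.0 µm

W = 10 Wi (1/√P80 − 1/√F80)  [Bond]
P80^(−½) = W/(10 Wi) + F80^(−½)
  = 10.1180/(10·15.3) + 1/√10211 = 0.066131 + 0.009896 = 0.076027
P80 = (1/0.076027)² = 13.1532² = 173.01 µm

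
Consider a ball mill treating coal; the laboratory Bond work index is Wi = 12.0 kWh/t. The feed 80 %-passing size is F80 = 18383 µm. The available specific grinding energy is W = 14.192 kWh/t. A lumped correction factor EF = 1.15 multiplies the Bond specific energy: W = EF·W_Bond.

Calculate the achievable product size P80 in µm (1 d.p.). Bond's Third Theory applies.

P80 = 82.3 µm

W = 10 Wi (P80^-0.5 − F80^-0.5)
W_Bond = W / EF = 14.192 / 1.15 = 12.3409 kWh/t
P80^(−½) = W_Bond/(10 Wi) + F80^(−½)
  = 12.3409/(10·12.0) + 1/√18383 = 0.102841 + 0.007376 = 0.110216
P80 = (1/0.110216)² = 9.0731² = 82.32 µm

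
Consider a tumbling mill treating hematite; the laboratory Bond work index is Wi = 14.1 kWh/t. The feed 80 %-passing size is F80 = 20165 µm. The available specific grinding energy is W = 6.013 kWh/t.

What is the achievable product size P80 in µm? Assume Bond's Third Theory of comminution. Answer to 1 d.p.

P80 = 405.0 µm

Bond: W = 10·Wi·(1/√P80 − 1/√F80)
⇒ 1/√P80 = W/(10·Wi) + 1/√F80
  = 6.0130/(10·14.1) + 1/√20165 = 0.042645 + 0.007042 = 0.049687
P80 = (1/0.049687)² = 20.1258² = 405.05 µm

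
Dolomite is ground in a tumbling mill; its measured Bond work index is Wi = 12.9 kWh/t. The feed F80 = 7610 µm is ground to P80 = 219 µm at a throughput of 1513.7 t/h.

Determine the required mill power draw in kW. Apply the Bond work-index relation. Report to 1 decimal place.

P = 10956.5 kW

W = 10 Wi / √P80 − 10 Wi / √F80
W = 10·12.9·(1/√219 − 1/√7610) = 10·12.9·(0.056110) = 7.2383 kWh/t
Mill draw = 7.2383 × 1513.7 = 10956.5 kW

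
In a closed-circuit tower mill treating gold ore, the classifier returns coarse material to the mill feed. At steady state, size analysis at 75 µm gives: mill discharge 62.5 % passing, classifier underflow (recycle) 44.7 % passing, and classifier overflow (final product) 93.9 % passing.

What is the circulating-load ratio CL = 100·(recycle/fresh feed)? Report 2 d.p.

Mass balance on the −75 µm fraction:
r = (o − d)/(d − u)
r = (93.9 − 62.5)/(62.5 − 44.7) = 31.4/17.8 = 1.7640
CL = 100·r = 176.40 %

CL = 176.40 %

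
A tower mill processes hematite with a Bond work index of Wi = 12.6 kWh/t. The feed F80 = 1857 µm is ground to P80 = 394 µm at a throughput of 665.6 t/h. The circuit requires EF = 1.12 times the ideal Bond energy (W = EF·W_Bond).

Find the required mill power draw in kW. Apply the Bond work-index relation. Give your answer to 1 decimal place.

W = 10 Wi (P80^-0.5 − F80^-0.5)
W = 10·12.6·(1/√394 − 1/√1857) = 10·12.6·(0.027174) = 3.4239 kWh/t
W_actual = 1.12 × 3.4239 = 3.8347 kWh/t
Mill draw = 3.8347 × 665.6 = 2552.4 kW

P = 2552.4 kW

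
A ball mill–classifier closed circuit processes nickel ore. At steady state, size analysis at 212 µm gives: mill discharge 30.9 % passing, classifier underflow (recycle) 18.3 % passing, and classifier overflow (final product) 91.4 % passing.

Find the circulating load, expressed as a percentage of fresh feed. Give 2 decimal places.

CL = 480.16 %

Two-product formula at 212 µm:
d + r·d = r·u + o → r(d−u) = o−d
r = (91.4 − 30.9)/(30.9 − 18.3) = 60.5/12.6 = 4.8016
CL = 100·r = 480.16 %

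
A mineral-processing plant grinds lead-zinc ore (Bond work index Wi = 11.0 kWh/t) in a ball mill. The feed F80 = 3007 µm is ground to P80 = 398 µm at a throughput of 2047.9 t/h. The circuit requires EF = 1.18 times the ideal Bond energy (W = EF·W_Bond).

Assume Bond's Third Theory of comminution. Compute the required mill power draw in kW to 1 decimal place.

P = 8476.7 kW

Bond: W = 10·Wi·(1/√P80 − 1/√F80)
W = 10·11.0·(1/√398 − 1/√3007) = 10·11.0·(0.031889) = 3.5078 kWh/t
Apply correction: 3.5078 × 1.18 = 4.1392 kWh/t
Power = W × throughput = 4.1392 kWh/t × 2047.9 t/h = 8476.7 kW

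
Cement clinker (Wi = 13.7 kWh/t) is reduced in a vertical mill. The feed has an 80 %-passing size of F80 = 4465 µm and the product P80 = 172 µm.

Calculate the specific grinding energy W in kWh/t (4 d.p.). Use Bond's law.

W = 10 Wi (P80^-0.5 − F80^-0.5)
1/√172 = 0.076249;  1/√4465 = 0.014965
W = 10·13.7·(0.076249 − 0.014965) = 8.3959 kWh/t

W = 8.3959 kWh/t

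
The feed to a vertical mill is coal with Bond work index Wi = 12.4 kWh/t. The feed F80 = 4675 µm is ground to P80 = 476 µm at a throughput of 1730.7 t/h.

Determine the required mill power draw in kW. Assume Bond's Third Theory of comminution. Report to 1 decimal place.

Bond:  W = 10 Wi (1/√P − 1/√F)
W = 10·12.4·(1/√476 − 1/√4675) = 10·12.4·(0.031209) = 3.8700 kWh/t
P_mill = W·ṁ = 3.8700·1730.7 = 6697.8 kW

P = 6697.8 kW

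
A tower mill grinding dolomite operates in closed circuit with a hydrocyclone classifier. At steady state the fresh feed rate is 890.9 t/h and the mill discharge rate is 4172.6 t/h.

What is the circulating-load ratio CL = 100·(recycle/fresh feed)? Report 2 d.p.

CL = 368.36 %

M = F + R at steady state, so:
R = M − F = 4172.6 − 890.9 = 3281.7 t/h
CL = 100·R/F = 100·3281.7/890.9 = 368.36 %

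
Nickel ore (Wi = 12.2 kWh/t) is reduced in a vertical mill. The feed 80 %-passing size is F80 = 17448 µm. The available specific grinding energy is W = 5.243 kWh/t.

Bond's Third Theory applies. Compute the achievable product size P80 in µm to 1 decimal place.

W = 10·Wi·(P80^(-½) − F80^(-½))
P80^-0.5 = F80^-0.5 + W/(10 Wi)
  = 5.2430/(10·12.2) + 1/√17448 = 0.042975 + 0.007571 = 0.050546
P80 = (1/0.050546)² = 19.7840² = 391.41 µm

P80 = 391.4 µm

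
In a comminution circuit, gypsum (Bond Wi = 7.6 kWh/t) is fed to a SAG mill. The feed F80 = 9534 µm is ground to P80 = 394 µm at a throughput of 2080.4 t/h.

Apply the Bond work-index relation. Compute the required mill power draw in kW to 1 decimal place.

P = 6346.2 kW

Bond:  W = 10 Wi (1/√P − 1/√F)
W = 10·7.6·(1/√394 − 1/√9534) = 10·7.6·(0.040138) = 3.0505 kWh/t
P_mill = W·ṁ = 3.0505·2080.4 = 6346.2 kW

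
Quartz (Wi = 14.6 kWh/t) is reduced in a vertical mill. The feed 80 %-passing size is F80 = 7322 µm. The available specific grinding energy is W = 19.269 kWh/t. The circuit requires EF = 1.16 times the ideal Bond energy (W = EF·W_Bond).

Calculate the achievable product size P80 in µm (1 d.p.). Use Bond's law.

W = 10 Wi (1/√P80 − 1/√F80)  [Bond]
W_Bond = W / EF = 19.269 / 1.16 = 16.6112 kWh/t
P80^(−½) = W_Bond/(10 Wi) + F80^(−½)
  = 16.6112/(10·14.6) + 1/√7322 = 0.113775 + 0.011687 = 0.125462
P80 = (1/0.125462)² = 7.9705² = 63.53 µm

P80 = 63.5 µm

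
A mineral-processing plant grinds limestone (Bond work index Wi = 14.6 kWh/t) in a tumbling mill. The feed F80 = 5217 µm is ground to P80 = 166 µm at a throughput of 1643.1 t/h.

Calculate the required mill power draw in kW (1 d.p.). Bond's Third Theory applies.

P = 15298.0 kW

W = 10·Wi·[P80^(−½) − F80^(−½)]
W = 10·14.6·(1/√166 − 1/√5217) = 10·14.6·(0.063770) = 9.3104 kWh/t
P_mill = W·ṁ = 9.3104·1643.1 = 15298.0 kW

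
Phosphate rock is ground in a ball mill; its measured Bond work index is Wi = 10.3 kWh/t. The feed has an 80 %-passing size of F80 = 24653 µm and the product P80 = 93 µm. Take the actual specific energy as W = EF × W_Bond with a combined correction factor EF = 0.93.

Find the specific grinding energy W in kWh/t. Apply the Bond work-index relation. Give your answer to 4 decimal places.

W = 9.3229 kWh/t

W = 10·Wi·(P80^(-½) − F80^(-½))
1/√93 = 0.103695;  1/√24653 = 0.006369
W = 10·10.3·(0.103695 − 0.006369) = 10.0246 kWh/t
W_actual = 0.93 × 10.0246 = 9.3229 kWh/t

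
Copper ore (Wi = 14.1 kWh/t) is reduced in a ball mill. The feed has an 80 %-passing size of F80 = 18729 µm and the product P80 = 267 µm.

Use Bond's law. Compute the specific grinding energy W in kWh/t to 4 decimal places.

W = 7.5988 kWh/t

W = 10 Wi (1/√P80 − 1/√F80)  [Bond]
1/√267 = 0.061199;  1/√18729 = 0.007307
W = 10·14.1·(0.061199 − 0.007307) = 7.5988 kWh/t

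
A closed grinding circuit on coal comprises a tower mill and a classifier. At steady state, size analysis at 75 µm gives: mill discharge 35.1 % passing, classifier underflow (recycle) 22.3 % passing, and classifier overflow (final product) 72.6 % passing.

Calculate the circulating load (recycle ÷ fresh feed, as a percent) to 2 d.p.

CL = 292.97 %

Mass balance on the −75 µm fraction:
r = (o − d)/(d − u)
r = (72.6 − 35.1)/(35.1 − 22.3) = 37.5/12.8 = 2.9297
CL = 100·r = 292.97 %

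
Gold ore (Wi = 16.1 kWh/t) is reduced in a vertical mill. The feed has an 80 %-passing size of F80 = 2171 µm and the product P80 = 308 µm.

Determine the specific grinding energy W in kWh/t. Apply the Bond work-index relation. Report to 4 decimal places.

W = 10 Wi (1/√P80 − 1/√F80)  [Bond]
1/√308 = 0.056980;  1/√2171 = 0.021462
W = 10·16.1·(0.056980 − 0.021462) = 5.7184 kWh/t

W = 5.7184 kWh/t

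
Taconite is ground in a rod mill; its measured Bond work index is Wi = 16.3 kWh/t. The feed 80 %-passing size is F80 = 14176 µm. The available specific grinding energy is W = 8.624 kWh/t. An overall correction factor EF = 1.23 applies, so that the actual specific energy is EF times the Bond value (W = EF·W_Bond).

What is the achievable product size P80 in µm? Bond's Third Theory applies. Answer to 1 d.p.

P80 = 378.3 µm

W_Bond = 10·Wi·(1/√P₈₀ − 1/√F₈₀)
W_Bond = W / EF = 8.624 / 1.23 = 7.0114 kWh/t
P80^-0.5 = F80^-0.5 + W_Bond/(10 Wi)
  = 7.0114/(10·16.3) + 1/√14176 = 0.043015 + 0.008399 = 0.051414
P80 = (1/0.051414)² = 19.4501² = 378.31 µm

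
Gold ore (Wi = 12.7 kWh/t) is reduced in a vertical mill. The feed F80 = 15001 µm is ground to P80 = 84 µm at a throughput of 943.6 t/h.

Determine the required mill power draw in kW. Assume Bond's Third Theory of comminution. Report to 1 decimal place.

P = 12096.9 kW

W_Bond = 10·Wi·(1/√P₈₀ − 1/√F₈₀)
W = 10·12.7·(1/√84 − 1/√15001) = 10·12.7·(0.100944) = 12.8199 kWh/t
P = W·T = 12.8199·943.6 = 12096.9 kW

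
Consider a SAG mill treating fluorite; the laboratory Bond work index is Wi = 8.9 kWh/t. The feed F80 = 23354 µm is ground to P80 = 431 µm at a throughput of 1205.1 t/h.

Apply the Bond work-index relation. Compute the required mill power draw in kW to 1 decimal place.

P = 4464.4 kW

Bond:  W = 10 Wi (1/√P − 1/√F)
W = 10·8.9·(1/√431 − 1/√23354) = 10·8.9·(0.041625) = 3.7046 kWh/t
Power = W × throughput = 3.7046 kWh/t × 1205.1 t/h = 4464.4 kW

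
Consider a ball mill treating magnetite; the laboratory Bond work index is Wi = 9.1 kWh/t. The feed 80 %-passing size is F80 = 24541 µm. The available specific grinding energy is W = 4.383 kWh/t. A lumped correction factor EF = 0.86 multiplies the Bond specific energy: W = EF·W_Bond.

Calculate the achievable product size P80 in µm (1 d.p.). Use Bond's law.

Bond: W = 10·Wi·(1/√P80 − 1/√F80)
W_Bond = W / EF = 4.383 / 0.86 = 5.0965 kWh/t
1/√P80 = 1/√F80 + W_Bond/(10·Wi)
  = 5.0965/(10·9.1) + 1/√24541 = 0.056006 + 0.006383 = 0.062389
P80 = (1/0.062389)² = 16.0285² = 256.91 µm

P80 = 256.9 µm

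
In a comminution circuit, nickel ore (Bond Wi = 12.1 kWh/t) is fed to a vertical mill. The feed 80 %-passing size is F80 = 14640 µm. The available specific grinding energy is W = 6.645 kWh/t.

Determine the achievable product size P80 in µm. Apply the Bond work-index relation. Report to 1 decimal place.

W = 10·Wi·(P80^(-½) − F80^(-½))
P80^(−½) = W/(10 Wi) + F80^(−½)
  = 6.6450/(10·12.1) + 1/√14640 = 0.054917 + 0.008265 = 0.063182
P80 = (1/0.063182)² = 15.8273² = 250.50 µm

P80 = 250.5 µm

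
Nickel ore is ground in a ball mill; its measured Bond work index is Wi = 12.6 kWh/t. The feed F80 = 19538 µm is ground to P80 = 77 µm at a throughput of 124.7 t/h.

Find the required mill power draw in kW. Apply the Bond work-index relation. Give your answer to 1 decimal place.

P = 1678.2 kW

W = 10·Wi·(P80^(-½) − F80^(-½))
W = 10·12.6·(1/√77 − 1/√19538) = 10·12.6·(0.106806) = 13.4576 kWh/t
P_mill = W·ṁ = 13.4576·124.7 = 1678.2 kW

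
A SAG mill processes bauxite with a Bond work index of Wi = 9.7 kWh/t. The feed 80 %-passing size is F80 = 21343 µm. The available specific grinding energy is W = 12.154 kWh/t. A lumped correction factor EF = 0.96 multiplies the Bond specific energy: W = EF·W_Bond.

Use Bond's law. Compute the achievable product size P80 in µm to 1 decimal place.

P80 = 53.0 µm

W = 10 Wi (1/√P80 − 1/√F80)  [Bond]
W_Bond = W / EF = 12.154 / 0.96 = 12.6604 kWh/t
⇒ 1/√P80 = W_Bond/(10·Wi) + 1/√F80
  = 12.6604/(10·9.7) + 1/√21343 = 0.130520 + 0.006845 = 0.137365
P80 = (1/0.137365)² = 7.2799² = 53.00 µm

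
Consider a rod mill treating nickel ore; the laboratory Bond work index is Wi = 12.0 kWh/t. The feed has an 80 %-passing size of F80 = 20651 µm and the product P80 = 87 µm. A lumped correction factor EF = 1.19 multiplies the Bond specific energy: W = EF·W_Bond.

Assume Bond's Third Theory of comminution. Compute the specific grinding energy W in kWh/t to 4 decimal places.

W = 10·Wi·(P80^(-½) − F80^(-½))
1/√87 = 0.107211;  1/√20651 = 0.006959
W = 10·12.0·(0.107211 − 0.006959) = 12.0303 kWh/t
W_actual = 1.19 × 12.0303 = 14.3161 kWh/t

W = 14.3161 kWh/t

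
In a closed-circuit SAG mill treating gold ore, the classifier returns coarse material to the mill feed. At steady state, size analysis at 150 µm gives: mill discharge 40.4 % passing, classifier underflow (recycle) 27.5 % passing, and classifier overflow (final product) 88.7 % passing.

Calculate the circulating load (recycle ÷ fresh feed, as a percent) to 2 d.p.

Two-product formula at 150 µm:
r = (o − d)/(d − u)
r = (88.7 − 40.4)/(40.4 − 27.5) = 48.3/12.9 = 3.7442
CL = 100·r = 374.42 %

CL = 374.42 %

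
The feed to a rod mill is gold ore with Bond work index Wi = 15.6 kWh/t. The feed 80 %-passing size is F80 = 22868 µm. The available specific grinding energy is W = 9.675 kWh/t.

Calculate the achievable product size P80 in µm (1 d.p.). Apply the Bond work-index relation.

P80 = 212.3 µm

W = 10 Wi (1/√P80 − 1/√F80)  [Bond]
P80^(−½) = W/(10 Wi) + F80^(−½)
  = 9.6750/(10·15.6) + 1/√22868 = 0.062019 + 0.006613 = 0.068632
P80 = (1/0.068632)² = 14.5705² = 212.30 µm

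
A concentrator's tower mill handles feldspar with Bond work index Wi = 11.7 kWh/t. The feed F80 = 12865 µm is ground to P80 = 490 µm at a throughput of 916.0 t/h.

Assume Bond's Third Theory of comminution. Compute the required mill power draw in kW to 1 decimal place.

P = 3896.7 kW

Bond: W = 10·Wi·(1/√P80 − 1/√F80)
W = 10·11.7·(1/√490 − 1/√12865) = 10·11.7·(0.036359) = 4.2540 kWh/t
Mill draw = 4.2540 × 916.0 = 3896.7 kW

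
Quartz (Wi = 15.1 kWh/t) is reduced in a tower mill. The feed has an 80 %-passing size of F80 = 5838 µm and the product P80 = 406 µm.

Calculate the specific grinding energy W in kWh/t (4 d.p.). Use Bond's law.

W = 5.5177 kWh/t

W = 10·Wi·(P80^(-½) − F80^(-½))
1/√406 = 0.049629;  1/√5838 = 0.013088
W = 10·15.1·(0.049629 − 0.013088) = 5.5177 kWh/t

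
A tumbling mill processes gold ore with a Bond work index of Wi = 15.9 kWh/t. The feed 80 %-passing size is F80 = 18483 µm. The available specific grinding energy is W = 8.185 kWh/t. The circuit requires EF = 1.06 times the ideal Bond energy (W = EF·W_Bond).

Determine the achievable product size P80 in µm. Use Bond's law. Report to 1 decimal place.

W = 10 Wi (P80^-0.5 − F80^-0.5)
W_Bond = W / EF = 8.185 / 1.06 = 7.7217 kWh/t
⇒ 1/√P80 = W_Bond/(10 Wi) + 1/√F80
  = 7.7217/(10·15.9) + 1/√18483 = 0.048564 + 0.007356 = 0.055920
P80 = (1/0.055920)² = 17.8828² = 319.79 µm

P80 = 319.8 µm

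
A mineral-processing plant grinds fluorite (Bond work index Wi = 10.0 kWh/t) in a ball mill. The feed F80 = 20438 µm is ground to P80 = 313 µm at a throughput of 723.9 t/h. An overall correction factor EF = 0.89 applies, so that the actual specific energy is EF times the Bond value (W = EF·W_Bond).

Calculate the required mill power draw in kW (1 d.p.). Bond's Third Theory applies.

Bond: W = 10·Wi·(1/√P80 − 1/√F80)
W = 10·10.0·(1/√313 − 1/√20438) = 10·10.0·(0.049528) = 4.9528 kWh/t
Corrected W = EF·W_Bond = 0.89·4.9528 = 4.4080 kWh/t
Power = W × throughput = 4.4080 kWh/t × 723.9 t/h = 3191.0 kW

P = 3191.0 kW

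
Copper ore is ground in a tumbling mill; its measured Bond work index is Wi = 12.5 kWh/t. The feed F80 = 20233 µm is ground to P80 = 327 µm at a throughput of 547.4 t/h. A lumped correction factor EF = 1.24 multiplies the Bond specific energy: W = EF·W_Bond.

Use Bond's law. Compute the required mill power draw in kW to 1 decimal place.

Bond: W = 10·Wi·(1/√P80 − 1/√F80)
W = 10·12.5·(1/√327 − 1/√20233) = 10·12.5·(0.048270) = 6.0337 kWh/t
With EF = 1.24: W = 6.0337·1.24 = 7.4818 kWh/t
P = W·T = 7.4818·547.4 = 4095.6 kW

P = 4095.6 kW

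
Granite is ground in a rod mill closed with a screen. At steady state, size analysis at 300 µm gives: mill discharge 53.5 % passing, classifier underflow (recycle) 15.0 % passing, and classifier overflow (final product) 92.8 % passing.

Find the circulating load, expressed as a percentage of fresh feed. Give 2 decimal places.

Two-product formula at 300 µm:
(1+r)·d = r·u + o ⇒ r = (o−d)/(d−u)
r = (92.8 − 53.5)/(53.5 − 15.0) = 39.3/38.5 = 1.0208
CL = 100·r = 102.08 %

CL = 102.08 %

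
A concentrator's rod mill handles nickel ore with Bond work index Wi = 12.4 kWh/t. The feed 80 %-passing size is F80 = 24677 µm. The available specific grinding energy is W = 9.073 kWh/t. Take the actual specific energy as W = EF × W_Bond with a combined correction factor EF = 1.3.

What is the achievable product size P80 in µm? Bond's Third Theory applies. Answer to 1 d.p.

W_Bond = 10·Wi·(1/√P₈₀ − 1/√F₈₀)
W_Bond = W / EF = 9.073 / 1.3 = 6.9792 kWh/t
⇒ 1/√P80 = W_Bond/(10 Wi) + 1/√F80
  = 6.9792/(10·12.4) + 1/√24677 = 0.056284 + 0.006366 = 0.062650
P80 = (1/0.062650)² = 15.9617² = 254.78 µm

P80 = 254.8 µm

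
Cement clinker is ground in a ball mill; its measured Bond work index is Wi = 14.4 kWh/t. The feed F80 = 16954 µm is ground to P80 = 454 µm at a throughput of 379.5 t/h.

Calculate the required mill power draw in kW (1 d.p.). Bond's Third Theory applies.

Bond: W = 10·Wi·(1/√P80 − 1/√F80)
W = 10·14.4·(1/√454 − 1/√16954) = 10·14.4·(0.039252) = 5.6523 kWh/t
P_mill = W·ṁ = 5.6523·379.5 = 2145.1 kW

P = 2145.1 kW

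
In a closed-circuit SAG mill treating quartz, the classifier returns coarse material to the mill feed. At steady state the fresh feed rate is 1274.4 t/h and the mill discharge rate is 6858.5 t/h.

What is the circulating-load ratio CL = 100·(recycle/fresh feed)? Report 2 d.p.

M = F + R at steady state, so:
R = M − F = 6858.5 − 1274.4 = 5584.1 t/h
CL = 100·R/F = 100·5584.1/1274.4 = 438.17 %

CL = 438.17 %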